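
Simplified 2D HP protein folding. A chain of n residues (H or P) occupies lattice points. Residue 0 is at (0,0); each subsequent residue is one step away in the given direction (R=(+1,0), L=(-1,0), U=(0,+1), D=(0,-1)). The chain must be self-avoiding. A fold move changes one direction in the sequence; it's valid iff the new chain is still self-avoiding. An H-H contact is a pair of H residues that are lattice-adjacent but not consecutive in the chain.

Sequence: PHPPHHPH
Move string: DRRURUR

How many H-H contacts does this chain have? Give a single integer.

Positions: [(0, 0), (0, -1), (1, -1), (2, -1), (2, 0), (3, 0), (3, 1), (4, 1)]
No H-H contacts found.

Answer: 0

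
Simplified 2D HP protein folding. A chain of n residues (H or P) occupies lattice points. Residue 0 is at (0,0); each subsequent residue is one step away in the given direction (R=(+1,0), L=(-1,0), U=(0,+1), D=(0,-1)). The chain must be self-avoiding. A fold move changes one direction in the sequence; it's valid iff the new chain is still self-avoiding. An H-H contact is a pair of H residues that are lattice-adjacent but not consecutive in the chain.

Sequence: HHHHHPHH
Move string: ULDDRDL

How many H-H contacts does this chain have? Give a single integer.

Answer: 2

Derivation:
Positions: [(0, 0), (0, 1), (-1, 1), (-1, 0), (-1, -1), (0, -1), (0, -2), (-1, -2)]
H-H contact: residue 0 @(0,0) - residue 3 @(-1, 0)
H-H contact: residue 4 @(-1,-1) - residue 7 @(-1, -2)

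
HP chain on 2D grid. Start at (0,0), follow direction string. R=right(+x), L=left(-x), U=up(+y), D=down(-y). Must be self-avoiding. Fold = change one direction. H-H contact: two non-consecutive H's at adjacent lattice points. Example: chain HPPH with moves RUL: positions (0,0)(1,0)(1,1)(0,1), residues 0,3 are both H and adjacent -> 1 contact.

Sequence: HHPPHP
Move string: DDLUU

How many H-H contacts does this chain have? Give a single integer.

Answer: 1

Derivation:
Positions: [(0, 0), (0, -1), (0, -2), (-1, -2), (-1, -1), (-1, 0)]
H-H contact: residue 1 @(0,-1) - residue 4 @(-1, -1)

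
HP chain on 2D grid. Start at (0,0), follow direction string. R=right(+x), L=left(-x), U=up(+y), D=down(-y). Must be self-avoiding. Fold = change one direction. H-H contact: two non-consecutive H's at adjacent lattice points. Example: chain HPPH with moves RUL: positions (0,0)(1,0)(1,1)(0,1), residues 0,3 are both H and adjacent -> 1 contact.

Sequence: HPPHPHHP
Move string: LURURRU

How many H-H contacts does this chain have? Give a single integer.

Answer: 1

Derivation:
Positions: [(0, 0), (-1, 0), (-1, 1), (0, 1), (0, 2), (1, 2), (2, 2), (2, 3)]
H-H contact: residue 0 @(0,0) - residue 3 @(0, 1)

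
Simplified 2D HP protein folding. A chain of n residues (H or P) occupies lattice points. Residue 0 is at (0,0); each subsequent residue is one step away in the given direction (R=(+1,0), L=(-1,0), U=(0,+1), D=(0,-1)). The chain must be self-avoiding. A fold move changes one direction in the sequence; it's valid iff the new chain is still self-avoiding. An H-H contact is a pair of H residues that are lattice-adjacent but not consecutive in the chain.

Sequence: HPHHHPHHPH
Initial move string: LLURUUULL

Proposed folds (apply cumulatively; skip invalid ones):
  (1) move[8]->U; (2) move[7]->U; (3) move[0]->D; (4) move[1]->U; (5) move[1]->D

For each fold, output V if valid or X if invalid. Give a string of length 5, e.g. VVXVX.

Answer: VVXVX

Derivation:
Initial: LLURUUULL -> [(0, 0), (-1, 0), (-2, 0), (-2, 1), (-1, 1), (-1, 2), (-1, 3), (-1, 4), (-2, 4), (-3, 4)]
Fold 1: move[8]->U => LLURUUULU VALID
Fold 2: move[7]->U => LLURUUUUU VALID
Fold 3: move[0]->D => DLURUUUUU INVALID (collision), skipped
Fold 4: move[1]->U => LUURUUUUU VALID
Fold 5: move[1]->D => LDURUUUUU INVALID (collision), skipped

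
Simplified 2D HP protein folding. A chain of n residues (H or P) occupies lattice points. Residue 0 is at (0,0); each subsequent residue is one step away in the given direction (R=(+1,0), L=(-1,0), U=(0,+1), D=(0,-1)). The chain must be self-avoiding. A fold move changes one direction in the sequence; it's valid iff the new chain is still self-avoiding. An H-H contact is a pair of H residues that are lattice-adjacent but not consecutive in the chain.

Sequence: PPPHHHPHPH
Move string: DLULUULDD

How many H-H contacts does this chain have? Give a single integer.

Positions: [(0, 0), (0, -1), (-1, -1), (-1, 0), (-2, 0), (-2, 1), (-2, 2), (-3, 2), (-3, 1), (-3, 0)]
H-H contact: residue 4 @(-2,0) - residue 9 @(-3, 0)

Answer: 1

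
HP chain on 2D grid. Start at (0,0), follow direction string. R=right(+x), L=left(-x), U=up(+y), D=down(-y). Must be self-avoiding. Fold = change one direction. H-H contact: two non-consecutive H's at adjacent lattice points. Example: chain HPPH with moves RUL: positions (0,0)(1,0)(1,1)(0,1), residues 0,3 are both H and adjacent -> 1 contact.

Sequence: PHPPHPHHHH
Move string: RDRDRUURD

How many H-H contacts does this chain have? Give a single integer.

Positions: [(0, 0), (1, 0), (1, -1), (2, -1), (2, -2), (3, -2), (3, -1), (3, 0), (4, 0), (4, -1)]
H-H contact: residue 6 @(3,-1) - residue 9 @(4, -1)

Answer: 1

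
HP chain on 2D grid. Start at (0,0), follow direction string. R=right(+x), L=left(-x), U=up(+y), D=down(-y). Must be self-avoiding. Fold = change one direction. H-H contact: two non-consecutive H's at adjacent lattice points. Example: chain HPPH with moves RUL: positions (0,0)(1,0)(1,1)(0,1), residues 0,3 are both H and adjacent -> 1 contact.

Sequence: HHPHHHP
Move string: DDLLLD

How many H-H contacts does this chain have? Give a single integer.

Answer: 0

Derivation:
Positions: [(0, 0), (0, -1), (0, -2), (-1, -2), (-2, -2), (-3, -2), (-3, -3)]
No H-H contacts found.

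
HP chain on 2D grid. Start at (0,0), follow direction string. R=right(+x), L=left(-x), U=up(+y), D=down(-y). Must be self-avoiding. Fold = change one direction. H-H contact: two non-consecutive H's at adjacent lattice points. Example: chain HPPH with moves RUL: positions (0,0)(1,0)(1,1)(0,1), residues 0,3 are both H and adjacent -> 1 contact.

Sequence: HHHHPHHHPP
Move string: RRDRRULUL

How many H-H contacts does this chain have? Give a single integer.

Positions: [(0, 0), (1, 0), (2, 0), (2, -1), (3, -1), (4, -1), (4, 0), (3, 0), (3, 1), (2, 1)]
H-H contact: residue 2 @(2,0) - residue 7 @(3, 0)

Answer: 1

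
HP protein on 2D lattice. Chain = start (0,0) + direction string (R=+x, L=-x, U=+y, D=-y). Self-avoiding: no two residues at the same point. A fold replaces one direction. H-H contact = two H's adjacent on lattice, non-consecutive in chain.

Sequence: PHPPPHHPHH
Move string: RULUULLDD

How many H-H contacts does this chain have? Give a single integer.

Answer: 0

Derivation:
Positions: [(0, 0), (1, 0), (1, 1), (0, 1), (0, 2), (0, 3), (-1, 3), (-2, 3), (-2, 2), (-2, 1)]
No H-H contacts found.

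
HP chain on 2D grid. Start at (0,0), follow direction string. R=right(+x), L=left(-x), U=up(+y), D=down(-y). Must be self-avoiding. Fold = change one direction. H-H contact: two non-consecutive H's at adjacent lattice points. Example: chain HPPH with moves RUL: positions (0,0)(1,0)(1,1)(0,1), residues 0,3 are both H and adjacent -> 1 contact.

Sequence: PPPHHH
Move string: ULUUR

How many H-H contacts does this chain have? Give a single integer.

Answer: 0

Derivation:
Positions: [(0, 0), (0, 1), (-1, 1), (-1, 2), (-1, 3), (0, 3)]
No H-H contacts found.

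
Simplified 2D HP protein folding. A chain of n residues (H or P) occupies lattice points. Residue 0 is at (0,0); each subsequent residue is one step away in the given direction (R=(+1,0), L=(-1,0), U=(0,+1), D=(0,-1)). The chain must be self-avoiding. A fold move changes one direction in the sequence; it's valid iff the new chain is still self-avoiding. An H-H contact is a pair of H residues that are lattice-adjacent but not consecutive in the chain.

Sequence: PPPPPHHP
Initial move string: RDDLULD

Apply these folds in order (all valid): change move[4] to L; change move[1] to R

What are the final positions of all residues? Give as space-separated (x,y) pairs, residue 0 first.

Answer: (0,0) (1,0) (2,0) (2,-1) (1,-1) (0,-1) (-1,-1) (-1,-2)

Derivation:
Initial moves: RDDLULD
Fold: move[4]->L => RDDLLLD (positions: [(0, 0), (1, 0), (1, -1), (1, -2), (0, -2), (-1, -2), (-2, -2), (-2, -3)])
Fold: move[1]->R => RRDLLLD (positions: [(0, 0), (1, 0), (2, 0), (2, -1), (1, -1), (0, -1), (-1, -1), (-1, -2)])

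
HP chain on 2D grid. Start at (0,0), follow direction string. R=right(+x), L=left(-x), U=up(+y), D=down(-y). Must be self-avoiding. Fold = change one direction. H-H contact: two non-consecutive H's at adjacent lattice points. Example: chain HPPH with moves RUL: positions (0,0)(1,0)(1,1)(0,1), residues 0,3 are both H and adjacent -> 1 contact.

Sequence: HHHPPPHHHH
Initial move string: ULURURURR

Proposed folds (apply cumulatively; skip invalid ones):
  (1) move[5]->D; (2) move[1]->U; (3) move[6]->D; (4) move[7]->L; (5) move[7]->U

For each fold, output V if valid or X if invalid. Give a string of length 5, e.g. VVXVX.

Answer: XVVXX

Derivation:
Initial: ULURURURR -> [(0, 0), (0, 1), (-1, 1), (-1, 2), (0, 2), (0, 3), (1, 3), (1, 4), (2, 4), (3, 4)]
Fold 1: move[5]->D => ULURUDURR INVALID (collision), skipped
Fold 2: move[1]->U => UUURURURR VALID
Fold 3: move[6]->D => UUURURDRR VALID
Fold 4: move[7]->L => UUURURDLR INVALID (collision), skipped
Fold 5: move[7]->U => UUURURDUR INVALID (collision), skipped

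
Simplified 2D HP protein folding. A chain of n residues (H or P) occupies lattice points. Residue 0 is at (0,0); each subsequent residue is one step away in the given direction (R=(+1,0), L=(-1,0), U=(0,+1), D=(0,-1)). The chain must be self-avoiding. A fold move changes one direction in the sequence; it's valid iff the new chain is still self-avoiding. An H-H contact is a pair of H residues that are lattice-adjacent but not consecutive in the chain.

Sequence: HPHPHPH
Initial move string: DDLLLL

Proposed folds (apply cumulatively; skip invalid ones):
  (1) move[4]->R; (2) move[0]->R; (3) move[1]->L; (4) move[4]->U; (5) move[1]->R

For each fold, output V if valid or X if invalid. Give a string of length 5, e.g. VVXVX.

Initial: DDLLLL -> [(0, 0), (0, -1), (0, -2), (-1, -2), (-2, -2), (-3, -2), (-4, -2)]
Fold 1: move[4]->R => DDLLRL INVALID (collision), skipped
Fold 2: move[0]->R => RDLLLL VALID
Fold 3: move[1]->L => RLLLLL INVALID (collision), skipped
Fold 4: move[4]->U => RDLLUL VALID
Fold 5: move[1]->R => RRLLUL INVALID (collision), skipped

Answer: XVXVX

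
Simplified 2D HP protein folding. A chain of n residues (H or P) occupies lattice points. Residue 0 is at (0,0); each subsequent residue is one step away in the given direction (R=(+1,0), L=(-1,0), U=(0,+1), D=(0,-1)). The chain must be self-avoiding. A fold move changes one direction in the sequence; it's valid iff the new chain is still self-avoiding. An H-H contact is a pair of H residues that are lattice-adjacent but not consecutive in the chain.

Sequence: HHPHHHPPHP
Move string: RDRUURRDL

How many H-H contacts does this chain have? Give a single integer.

Answer: 1

Derivation:
Positions: [(0, 0), (1, 0), (1, -1), (2, -1), (2, 0), (2, 1), (3, 1), (4, 1), (4, 0), (3, 0)]
H-H contact: residue 1 @(1,0) - residue 4 @(2, 0)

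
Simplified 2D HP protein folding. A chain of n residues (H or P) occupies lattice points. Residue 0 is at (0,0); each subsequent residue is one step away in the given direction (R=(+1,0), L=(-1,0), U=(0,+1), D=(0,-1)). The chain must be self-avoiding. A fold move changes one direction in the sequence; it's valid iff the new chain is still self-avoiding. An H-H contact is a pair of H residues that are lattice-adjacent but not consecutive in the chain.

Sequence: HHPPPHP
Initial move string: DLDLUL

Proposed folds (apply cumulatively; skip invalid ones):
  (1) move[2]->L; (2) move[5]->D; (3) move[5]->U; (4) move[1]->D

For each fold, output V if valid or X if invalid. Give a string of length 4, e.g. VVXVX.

Answer: VXVV

Derivation:
Initial: DLDLUL -> [(0, 0), (0, -1), (-1, -1), (-1, -2), (-2, -2), (-2, -1), (-3, -1)]
Fold 1: move[2]->L => DLLLUL VALID
Fold 2: move[5]->D => DLLLUD INVALID (collision), skipped
Fold 3: move[5]->U => DLLLUU VALID
Fold 4: move[1]->D => DDLLUU VALID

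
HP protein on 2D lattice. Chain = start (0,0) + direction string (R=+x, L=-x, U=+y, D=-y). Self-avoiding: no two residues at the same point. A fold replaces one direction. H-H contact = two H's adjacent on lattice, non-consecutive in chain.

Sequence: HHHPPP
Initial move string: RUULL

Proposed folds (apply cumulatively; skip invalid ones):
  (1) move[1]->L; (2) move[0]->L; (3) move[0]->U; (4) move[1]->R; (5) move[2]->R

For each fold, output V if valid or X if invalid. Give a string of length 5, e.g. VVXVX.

Answer: XVVVX

Derivation:
Initial: RUULL -> [(0, 0), (1, 0), (1, 1), (1, 2), (0, 2), (-1, 2)]
Fold 1: move[1]->L => RLULL INVALID (collision), skipped
Fold 2: move[0]->L => LUULL VALID
Fold 3: move[0]->U => UUULL VALID
Fold 4: move[1]->R => URULL VALID
Fold 5: move[2]->R => URRLL INVALID (collision), skipped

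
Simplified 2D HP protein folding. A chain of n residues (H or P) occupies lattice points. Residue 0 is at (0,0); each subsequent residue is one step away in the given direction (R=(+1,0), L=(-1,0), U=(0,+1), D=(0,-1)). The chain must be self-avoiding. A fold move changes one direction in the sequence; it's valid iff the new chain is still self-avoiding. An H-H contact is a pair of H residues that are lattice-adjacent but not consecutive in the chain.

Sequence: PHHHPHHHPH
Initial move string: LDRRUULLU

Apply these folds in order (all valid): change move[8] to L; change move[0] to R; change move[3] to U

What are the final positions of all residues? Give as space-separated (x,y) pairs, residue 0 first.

Answer: (0,0) (1,0) (1,-1) (2,-1) (2,0) (2,1) (2,2) (1,2) (0,2) (-1,2)

Derivation:
Initial moves: LDRRUULLU
Fold: move[8]->L => LDRRUULLL (positions: [(0, 0), (-1, 0), (-1, -1), (0, -1), (1, -1), (1, 0), (1, 1), (0, 1), (-1, 1), (-2, 1)])
Fold: move[0]->R => RDRRUULLL (positions: [(0, 0), (1, 0), (1, -1), (2, -1), (3, -1), (3, 0), (3, 1), (2, 1), (1, 1), (0, 1)])
Fold: move[3]->U => RDRUUULLL (positions: [(0, 0), (1, 0), (1, -1), (2, -1), (2, 0), (2, 1), (2, 2), (1, 2), (0, 2), (-1, 2)])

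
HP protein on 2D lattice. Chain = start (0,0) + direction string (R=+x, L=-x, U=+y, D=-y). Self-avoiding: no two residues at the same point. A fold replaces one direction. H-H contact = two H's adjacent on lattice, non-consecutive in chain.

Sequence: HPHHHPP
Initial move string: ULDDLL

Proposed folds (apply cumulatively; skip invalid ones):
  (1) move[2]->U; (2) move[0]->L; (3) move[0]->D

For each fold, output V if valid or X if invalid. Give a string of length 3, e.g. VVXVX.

Initial: ULDDLL -> [(0, 0), (0, 1), (-1, 1), (-1, 0), (-1, -1), (-2, -1), (-3, -1)]
Fold 1: move[2]->U => ULUDLL INVALID (collision), skipped
Fold 2: move[0]->L => LLDDLL VALID
Fold 3: move[0]->D => DLDDLL VALID

Answer: XVV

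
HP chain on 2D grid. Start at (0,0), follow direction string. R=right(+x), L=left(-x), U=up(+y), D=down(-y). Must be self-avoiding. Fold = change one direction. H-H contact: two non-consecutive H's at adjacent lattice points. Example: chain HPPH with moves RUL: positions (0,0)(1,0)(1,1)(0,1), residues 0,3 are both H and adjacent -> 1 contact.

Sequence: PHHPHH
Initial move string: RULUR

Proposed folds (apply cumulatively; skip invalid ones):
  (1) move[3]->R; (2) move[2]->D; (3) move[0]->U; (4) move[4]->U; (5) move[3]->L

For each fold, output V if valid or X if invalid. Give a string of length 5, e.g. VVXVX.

Answer: XXVVV

Derivation:
Initial: RULUR -> [(0, 0), (1, 0), (1, 1), (0, 1), (0, 2), (1, 2)]
Fold 1: move[3]->R => RULRR INVALID (collision), skipped
Fold 2: move[2]->D => RUDUR INVALID (collision), skipped
Fold 3: move[0]->U => UULUR VALID
Fold 4: move[4]->U => UULUU VALID
Fold 5: move[3]->L => UULLU VALID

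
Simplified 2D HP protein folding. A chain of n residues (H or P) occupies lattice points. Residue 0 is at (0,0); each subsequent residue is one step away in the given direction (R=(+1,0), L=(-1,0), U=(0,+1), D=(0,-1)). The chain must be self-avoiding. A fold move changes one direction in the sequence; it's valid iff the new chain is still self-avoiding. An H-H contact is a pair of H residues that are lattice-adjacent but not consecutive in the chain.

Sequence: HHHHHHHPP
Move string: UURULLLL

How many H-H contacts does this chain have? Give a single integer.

Positions: [(0, 0), (0, 1), (0, 2), (1, 2), (1, 3), (0, 3), (-1, 3), (-2, 3), (-3, 3)]
H-H contact: residue 2 @(0,2) - residue 5 @(0, 3)

Answer: 1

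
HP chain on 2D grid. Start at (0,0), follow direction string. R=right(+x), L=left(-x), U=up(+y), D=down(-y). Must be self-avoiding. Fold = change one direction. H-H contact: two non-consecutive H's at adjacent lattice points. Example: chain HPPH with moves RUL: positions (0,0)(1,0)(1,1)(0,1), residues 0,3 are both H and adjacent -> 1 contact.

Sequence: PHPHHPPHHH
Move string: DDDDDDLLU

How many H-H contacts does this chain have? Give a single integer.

Positions: [(0, 0), (0, -1), (0, -2), (0, -3), (0, -4), (0, -5), (0, -6), (-1, -6), (-2, -6), (-2, -5)]
No H-H contacts found.

Answer: 0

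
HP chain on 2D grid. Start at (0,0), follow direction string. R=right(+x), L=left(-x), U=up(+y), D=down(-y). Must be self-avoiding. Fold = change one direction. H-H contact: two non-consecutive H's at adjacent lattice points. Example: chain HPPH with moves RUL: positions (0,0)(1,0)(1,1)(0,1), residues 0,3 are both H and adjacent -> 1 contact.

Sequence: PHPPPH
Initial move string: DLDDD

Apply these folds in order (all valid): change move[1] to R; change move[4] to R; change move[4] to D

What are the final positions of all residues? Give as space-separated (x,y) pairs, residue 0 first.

Initial moves: DLDDD
Fold: move[1]->R => DRDDD (positions: [(0, 0), (0, -1), (1, -1), (1, -2), (1, -3), (1, -4)])
Fold: move[4]->R => DRDDR (positions: [(0, 0), (0, -1), (1, -1), (1, -2), (1, -3), (2, -3)])
Fold: move[4]->D => DRDDD (positions: [(0, 0), (0, -1), (1, -1), (1, -2), (1, -3), (1, -4)])

Answer: (0,0) (0,-1) (1,-1) (1,-2) (1,-3) (1,-4)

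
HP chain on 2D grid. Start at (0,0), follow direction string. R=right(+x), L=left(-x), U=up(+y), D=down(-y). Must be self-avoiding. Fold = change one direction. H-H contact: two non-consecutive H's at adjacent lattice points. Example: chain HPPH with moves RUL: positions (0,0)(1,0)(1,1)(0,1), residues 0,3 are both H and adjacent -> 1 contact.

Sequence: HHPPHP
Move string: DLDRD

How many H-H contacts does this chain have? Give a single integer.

Answer: 1

Derivation:
Positions: [(0, 0), (0, -1), (-1, -1), (-1, -2), (0, -2), (0, -3)]
H-H contact: residue 1 @(0,-1) - residue 4 @(0, -2)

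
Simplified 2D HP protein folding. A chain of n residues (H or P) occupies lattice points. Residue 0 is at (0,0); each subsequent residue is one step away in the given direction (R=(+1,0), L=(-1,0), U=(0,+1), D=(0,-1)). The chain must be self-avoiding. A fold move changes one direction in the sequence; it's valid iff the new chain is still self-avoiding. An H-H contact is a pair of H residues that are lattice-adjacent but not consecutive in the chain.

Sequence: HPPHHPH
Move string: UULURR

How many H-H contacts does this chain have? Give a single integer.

Answer: 0

Derivation:
Positions: [(0, 0), (0, 1), (0, 2), (-1, 2), (-1, 3), (0, 3), (1, 3)]
No H-H contacts found.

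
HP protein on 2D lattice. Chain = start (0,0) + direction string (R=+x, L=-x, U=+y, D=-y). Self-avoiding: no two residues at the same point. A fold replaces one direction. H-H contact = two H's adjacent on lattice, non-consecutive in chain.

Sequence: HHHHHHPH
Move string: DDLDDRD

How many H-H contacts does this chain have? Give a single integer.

Answer: 0

Derivation:
Positions: [(0, 0), (0, -1), (0, -2), (-1, -2), (-1, -3), (-1, -4), (0, -4), (0, -5)]
No H-H contacts found.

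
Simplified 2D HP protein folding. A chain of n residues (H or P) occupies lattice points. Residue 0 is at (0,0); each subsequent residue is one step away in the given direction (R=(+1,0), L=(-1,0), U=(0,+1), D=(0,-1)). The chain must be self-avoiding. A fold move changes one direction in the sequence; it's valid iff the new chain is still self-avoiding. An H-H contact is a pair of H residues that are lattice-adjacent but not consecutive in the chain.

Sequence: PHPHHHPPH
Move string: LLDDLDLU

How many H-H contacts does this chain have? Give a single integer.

Positions: [(0, 0), (-1, 0), (-2, 0), (-2, -1), (-2, -2), (-3, -2), (-3, -3), (-4, -3), (-4, -2)]
H-H contact: residue 5 @(-3,-2) - residue 8 @(-4, -2)

Answer: 1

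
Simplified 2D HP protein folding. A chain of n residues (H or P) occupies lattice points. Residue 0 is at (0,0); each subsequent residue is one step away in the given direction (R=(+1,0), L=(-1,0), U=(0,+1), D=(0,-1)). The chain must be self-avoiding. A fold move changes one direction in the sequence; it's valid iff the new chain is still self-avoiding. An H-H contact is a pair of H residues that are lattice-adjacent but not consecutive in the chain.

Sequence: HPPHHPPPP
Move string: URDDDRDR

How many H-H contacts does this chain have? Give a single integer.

Positions: [(0, 0), (0, 1), (1, 1), (1, 0), (1, -1), (1, -2), (2, -2), (2, -3), (3, -3)]
H-H contact: residue 0 @(0,0) - residue 3 @(1, 0)

Answer: 1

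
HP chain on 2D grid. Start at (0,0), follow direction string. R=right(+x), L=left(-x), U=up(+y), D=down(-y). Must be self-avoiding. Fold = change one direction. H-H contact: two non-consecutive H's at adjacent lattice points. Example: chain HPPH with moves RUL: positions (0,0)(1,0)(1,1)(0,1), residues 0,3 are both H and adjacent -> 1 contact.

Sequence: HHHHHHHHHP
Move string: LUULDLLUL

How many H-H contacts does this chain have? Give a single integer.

Positions: [(0, 0), (-1, 0), (-1, 1), (-1, 2), (-2, 2), (-2, 1), (-3, 1), (-4, 1), (-4, 2), (-5, 2)]
H-H contact: residue 2 @(-1,1) - residue 5 @(-2, 1)

Answer: 1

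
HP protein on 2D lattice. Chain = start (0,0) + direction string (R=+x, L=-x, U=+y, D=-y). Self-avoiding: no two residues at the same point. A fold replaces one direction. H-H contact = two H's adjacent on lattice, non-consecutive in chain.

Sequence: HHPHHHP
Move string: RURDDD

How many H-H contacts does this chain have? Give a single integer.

Positions: [(0, 0), (1, 0), (1, 1), (2, 1), (2, 0), (2, -1), (2, -2)]
H-H contact: residue 1 @(1,0) - residue 4 @(2, 0)

Answer: 1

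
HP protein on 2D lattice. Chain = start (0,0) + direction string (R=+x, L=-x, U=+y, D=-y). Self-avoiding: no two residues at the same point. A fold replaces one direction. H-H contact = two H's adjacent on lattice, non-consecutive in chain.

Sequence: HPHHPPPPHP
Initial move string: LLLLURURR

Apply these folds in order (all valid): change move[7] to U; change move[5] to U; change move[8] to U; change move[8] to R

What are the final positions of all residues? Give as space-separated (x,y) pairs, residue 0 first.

Answer: (0,0) (-1,0) (-2,0) (-3,0) (-4,0) (-4,1) (-4,2) (-4,3) (-4,4) (-3,4)

Derivation:
Initial moves: LLLLURURR
Fold: move[7]->U => LLLLURUUR (positions: [(0, 0), (-1, 0), (-2, 0), (-3, 0), (-4, 0), (-4, 1), (-3, 1), (-3, 2), (-3, 3), (-2, 3)])
Fold: move[5]->U => LLLLUUUUR (positions: [(0, 0), (-1, 0), (-2, 0), (-3, 0), (-4, 0), (-4, 1), (-4, 2), (-4, 3), (-4, 4), (-3, 4)])
Fold: move[8]->U => LLLLUUUUU (positions: [(0, 0), (-1, 0), (-2, 0), (-3, 0), (-4, 0), (-4, 1), (-4, 2), (-4, 3), (-4, 4), (-4, 5)])
Fold: move[8]->R => LLLLUUUUR (positions: [(0, 0), (-1, 0), (-2, 0), (-3, 0), (-4, 0), (-4, 1), (-4, 2), (-4, 3), (-4, 4), (-3, 4)])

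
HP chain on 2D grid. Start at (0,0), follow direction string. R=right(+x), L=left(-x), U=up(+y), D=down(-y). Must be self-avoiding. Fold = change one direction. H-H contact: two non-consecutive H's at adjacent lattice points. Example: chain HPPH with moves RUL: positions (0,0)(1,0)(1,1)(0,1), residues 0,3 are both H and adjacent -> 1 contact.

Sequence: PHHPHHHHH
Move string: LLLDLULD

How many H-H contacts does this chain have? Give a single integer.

Answer: 1

Derivation:
Positions: [(0, 0), (-1, 0), (-2, 0), (-3, 0), (-3, -1), (-4, -1), (-4, 0), (-5, 0), (-5, -1)]
H-H contact: residue 5 @(-4,-1) - residue 8 @(-5, -1)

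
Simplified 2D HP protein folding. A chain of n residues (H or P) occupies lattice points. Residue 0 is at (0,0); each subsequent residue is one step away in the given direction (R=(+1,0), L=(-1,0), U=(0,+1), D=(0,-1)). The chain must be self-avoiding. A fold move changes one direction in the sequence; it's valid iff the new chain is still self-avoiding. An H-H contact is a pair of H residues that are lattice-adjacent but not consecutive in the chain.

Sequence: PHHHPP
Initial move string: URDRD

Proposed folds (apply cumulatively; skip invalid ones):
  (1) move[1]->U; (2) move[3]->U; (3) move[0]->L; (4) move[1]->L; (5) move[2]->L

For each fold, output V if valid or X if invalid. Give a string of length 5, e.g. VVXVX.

Answer: XXXXX

Derivation:
Initial: URDRD -> [(0, 0), (0, 1), (1, 1), (1, 0), (2, 0), (2, -1)]
Fold 1: move[1]->U => UUDRD INVALID (collision), skipped
Fold 2: move[3]->U => URDUD INVALID (collision), skipped
Fold 3: move[0]->L => LRDRD INVALID (collision), skipped
Fold 4: move[1]->L => ULDRD INVALID (collision), skipped
Fold 5: move[2]->L => URLRD INVALID (collision), skipped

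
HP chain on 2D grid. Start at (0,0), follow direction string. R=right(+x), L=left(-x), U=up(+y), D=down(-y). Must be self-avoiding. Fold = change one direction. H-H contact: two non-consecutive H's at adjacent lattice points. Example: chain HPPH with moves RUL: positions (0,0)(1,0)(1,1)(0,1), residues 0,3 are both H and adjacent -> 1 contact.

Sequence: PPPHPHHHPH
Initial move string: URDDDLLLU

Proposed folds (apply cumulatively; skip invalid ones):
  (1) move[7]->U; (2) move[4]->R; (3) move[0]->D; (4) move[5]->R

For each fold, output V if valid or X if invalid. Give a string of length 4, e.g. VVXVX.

Answer: VXVX

Derivation:
Initial: URDDDLLLU -> [(0, 0), (0, 1), (1, 1), (1, 0), (1, -1), (1, -2), (0, -2), (-1, -2), (-2, -2), (-2, -1)]
Fold 1: move[7]->U => URDDDLLUU VALID
Fold 2: move[4]->R => URDDRLLUU INVALID (collision), skipped
Fold 3: move[0]->D => DRDDDLLUU VALID
Fold 4: move[5]->R => DRDDDRLUU INVALID (collision), skipped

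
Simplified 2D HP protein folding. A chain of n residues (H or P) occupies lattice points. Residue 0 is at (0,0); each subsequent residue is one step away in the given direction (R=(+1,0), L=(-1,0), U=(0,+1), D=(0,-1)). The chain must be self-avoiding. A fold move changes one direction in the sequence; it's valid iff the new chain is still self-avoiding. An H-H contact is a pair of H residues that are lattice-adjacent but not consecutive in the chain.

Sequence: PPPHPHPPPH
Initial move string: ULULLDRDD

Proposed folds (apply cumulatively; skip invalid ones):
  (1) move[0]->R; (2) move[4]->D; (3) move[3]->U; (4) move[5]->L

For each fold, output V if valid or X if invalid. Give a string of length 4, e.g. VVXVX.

Initial: ULULLDRDD -> [(0, 0), (0, 1), (-1, 1), (-1, 2), (-2, 2), (-3, 2), (-3, 1), (-2, 1), (-2, 0), (-2, -1)]
Fold 1: move[0]->R => RLULLDRDD INVALID (collision), skipped
Fold 2: move[4]->D => ULULDDRDD VALID
Fold 3: move[3]->U => ULUUDDRDD INVALID (collision), skipped
Fold 4: move[5]->L => ULULDLRDD INVALID (collision), skipped

Answer: XVXX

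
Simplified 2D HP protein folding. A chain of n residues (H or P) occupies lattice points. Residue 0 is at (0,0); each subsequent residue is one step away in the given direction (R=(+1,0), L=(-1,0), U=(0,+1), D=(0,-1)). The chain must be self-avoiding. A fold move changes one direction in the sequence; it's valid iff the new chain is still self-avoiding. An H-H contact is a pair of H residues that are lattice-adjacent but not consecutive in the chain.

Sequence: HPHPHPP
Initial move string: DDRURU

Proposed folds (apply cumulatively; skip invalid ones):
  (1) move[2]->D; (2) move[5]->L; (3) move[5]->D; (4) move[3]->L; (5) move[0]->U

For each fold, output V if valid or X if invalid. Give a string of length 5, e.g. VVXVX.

Initial: DDRURU -> [(0, 0), (0, -1), (0, -2), (1, -2), (1, -1), (2, -1), (2, 0)]
Fold 1: move[2]->D => DDDURU INVALID (collision), skipped
Fold 2: move[5]->L => DDRURL INVALID (collision), skipped
Fold 3: move[5]->D => DDRURD VALID
Fold 4: move[3]->L => DDRLRD INVALID (collision), skipped
Fold 5: move[0]->U => UDRURD INVALID (collision), skipped

Answer: XXVXX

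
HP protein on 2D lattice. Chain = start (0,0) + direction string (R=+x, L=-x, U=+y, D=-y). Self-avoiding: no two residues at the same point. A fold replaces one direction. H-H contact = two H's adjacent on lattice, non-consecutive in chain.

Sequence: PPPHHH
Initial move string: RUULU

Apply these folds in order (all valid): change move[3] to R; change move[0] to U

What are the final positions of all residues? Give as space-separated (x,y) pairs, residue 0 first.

Answer: (0,0) (0,1) (0,2) (0,3) (1,3) (1,4)

Derivation:
Initial moves: RUULU
Fold: move[3]->R => RUURU (positions: [(0, 0), (1, 0), (1, 1), (1, 2), (2, 2), (2, 3)])
Fold: move[0]->U => UUURU (positions: [(0, 0), (0, 1), (0, 2), (0, 3), (1, 3), (1, 4)])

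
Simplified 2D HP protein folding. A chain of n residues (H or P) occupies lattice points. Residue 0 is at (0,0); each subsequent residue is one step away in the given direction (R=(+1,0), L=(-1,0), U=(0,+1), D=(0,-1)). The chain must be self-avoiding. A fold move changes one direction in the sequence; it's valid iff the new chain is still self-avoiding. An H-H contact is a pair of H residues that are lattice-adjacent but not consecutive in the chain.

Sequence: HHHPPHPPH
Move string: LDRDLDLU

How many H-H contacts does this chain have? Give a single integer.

Positions: [(0, 0), (-1, 0), (-1, -1), (0, -1), (0, -2), (-1, -2), (-1, -3), (-2, -3), (-2, -2)]
H-H contact: residue 2 @(-1,-1) - residue 5 @(-1, -2)
H-H contact: residue 5 @(-1,-2) - residue 8 @(-2, -2)

Answer: 2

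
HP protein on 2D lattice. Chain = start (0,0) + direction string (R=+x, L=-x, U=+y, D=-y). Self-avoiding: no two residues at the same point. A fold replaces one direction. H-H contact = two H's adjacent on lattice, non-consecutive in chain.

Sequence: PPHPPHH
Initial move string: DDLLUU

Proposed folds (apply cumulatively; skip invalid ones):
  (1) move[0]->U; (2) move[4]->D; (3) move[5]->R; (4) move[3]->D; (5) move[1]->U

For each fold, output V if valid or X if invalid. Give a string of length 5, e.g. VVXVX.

Initial: DDLLUU -> [(0, 0), (0, -1), (0, -2), (-1, -2), (-2, -2), (-2, -1), (-2, 0)]
Fold 1: move[0]->U => UDLLUU INVALID (collision), skipped
Fold 2: move[4]->D => DDLLDU INVALID (collision), skipped
Fold 3: move[5]->R => DDLLUR VALID
Fold 4: move[3]->D => DDLDUR INVALID (collision), skipped
Fold 5: move[1]->U => DULLUR INVALID (collision), skipped

Answer: XXVXX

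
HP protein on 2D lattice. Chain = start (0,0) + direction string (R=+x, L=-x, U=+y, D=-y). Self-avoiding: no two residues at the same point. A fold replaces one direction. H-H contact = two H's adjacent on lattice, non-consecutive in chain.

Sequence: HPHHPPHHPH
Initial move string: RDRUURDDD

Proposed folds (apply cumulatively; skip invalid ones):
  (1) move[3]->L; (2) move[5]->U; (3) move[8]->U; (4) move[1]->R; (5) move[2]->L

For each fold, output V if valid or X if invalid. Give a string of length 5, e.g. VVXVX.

Initial: RDRUURDDD -> [(0, 0), (1, 0), (1, -1), (2, -1), (2, 0), (2, 1), (3, 1), (3, 0), (3, -1), (3, -2)]
Fold 1: move[3]->L => RDRLURDDD INVALID (collision), skipped
Fold 2: move[5]->U => RDRUUUDDD INVALID (collision), skipped
Fold 3: move[8]->U => RDRUURDDU INVALID (collision), skipped
Fold 4: move[1]->R => RRRUURDDD VALID
Fold 5: move[2]->L => RRLUURDDD INVALID (collision), skipped

Answer: XXXVX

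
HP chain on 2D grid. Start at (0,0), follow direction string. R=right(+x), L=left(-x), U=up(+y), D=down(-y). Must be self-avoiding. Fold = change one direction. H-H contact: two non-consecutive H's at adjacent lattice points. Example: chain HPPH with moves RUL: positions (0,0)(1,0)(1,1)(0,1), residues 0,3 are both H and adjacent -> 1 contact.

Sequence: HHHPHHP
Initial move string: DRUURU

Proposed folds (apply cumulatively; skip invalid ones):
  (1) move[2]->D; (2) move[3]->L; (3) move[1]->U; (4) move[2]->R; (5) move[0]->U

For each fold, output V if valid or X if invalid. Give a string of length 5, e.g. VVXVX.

Initial: DRUURU -> [(0, 0), (0, -1), (1, -1), (1, 0), (1, 1), (2, 1), (2, 2)]
Fold 1: move[2]->D => DRDURU INVALID (collision), skipped
Fold 2: move[3]->L => DRULRU INVALID (collision), skipped
Fold 3: move[1]->U => DUUURU INVALID (collision), skipped
Fold 4: move[2]->R => DRRURU VALID
Fold 5: move[0]->U => URRURU VALID

Answer: XXXVV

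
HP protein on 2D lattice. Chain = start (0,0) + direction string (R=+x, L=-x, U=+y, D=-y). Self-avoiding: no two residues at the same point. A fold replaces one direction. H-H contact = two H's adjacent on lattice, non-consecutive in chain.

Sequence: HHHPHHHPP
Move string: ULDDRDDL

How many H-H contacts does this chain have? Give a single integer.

Positions: [(0, 0), (0, 1), (-1, 1), (-1, 0), (-1, -1), (0, -1), (0, -2), (0, -3), (-1, -3)]
H-H contact: residue 0 @(0,0) - residue 5 @(0, -1)

Answer: 1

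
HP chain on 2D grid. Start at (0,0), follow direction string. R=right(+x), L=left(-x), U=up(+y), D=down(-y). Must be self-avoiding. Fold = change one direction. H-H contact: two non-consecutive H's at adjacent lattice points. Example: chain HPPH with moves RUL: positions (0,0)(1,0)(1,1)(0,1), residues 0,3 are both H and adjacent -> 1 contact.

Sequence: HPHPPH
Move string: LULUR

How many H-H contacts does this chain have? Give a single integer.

Positions: [(0, 0), (-1, 0), (-1, 1), (-2, 1), (-2, 2), (-1, 2)]
H-H contact: residue 2 @(-1,1) - residue 5 @(-1, 2)

Answer: 1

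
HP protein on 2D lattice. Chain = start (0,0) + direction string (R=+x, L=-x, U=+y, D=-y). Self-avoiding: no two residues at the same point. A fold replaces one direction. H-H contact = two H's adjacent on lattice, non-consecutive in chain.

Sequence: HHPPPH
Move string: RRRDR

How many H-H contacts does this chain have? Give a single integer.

Positions: [(0, 0), (1, 0), (2, 0), (3, 0), (3, -1), (4, -1)]
No H-H contacts found.

Answer: 0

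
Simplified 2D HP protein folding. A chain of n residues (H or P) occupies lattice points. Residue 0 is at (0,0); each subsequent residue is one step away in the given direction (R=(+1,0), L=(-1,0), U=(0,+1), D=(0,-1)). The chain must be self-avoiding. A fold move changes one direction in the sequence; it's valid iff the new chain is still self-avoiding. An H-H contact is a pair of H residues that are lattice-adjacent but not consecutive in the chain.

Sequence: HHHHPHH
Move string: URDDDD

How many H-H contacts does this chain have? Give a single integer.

Positions: [(0, 0), (0, 1), (1, 1), (1, 0), (1, -1), (1, -2), (1, -3)]
H-H contact: residue 0 @(0,0) - residue 3 @(1, 0)

Answer: 1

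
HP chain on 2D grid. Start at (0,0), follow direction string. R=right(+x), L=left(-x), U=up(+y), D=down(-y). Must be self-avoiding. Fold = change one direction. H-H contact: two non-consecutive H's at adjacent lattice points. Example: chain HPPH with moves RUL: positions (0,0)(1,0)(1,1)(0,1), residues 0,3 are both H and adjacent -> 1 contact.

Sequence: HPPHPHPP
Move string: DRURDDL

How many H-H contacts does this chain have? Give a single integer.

Positions: [(0, 0), (0, -1), (1, -1), (1, 0), (2, 0), (2, -1), (2, -2), (1, -2)]
H-H contact: residue 0 @(0,0) - residue 3 @(1, 0)

Answer: 1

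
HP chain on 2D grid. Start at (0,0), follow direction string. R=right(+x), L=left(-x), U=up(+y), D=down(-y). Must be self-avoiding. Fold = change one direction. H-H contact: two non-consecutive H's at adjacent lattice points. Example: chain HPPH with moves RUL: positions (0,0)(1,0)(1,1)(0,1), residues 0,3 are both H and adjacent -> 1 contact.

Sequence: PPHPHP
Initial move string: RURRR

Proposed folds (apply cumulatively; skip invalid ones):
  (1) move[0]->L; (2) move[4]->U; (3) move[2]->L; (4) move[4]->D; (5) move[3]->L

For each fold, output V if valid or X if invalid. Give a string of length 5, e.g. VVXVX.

Answer: VVXVX

Derivation:
Initial: RURRR -> [(0, 0), (1, 0), (1, 1), (2, 1), (3, 1), (4, 1)]
Fold 1: move[0]->L => LURRR VALID
Fold 2: move[4]->U => LURRU VALID
Fold 3: move[2]->L => LULRU INVALID (collision), skipped
Fold 4: move[4]->D => LURRD VALID
Fold 5: move[3]->L => LURLD INVALID (collision), skipped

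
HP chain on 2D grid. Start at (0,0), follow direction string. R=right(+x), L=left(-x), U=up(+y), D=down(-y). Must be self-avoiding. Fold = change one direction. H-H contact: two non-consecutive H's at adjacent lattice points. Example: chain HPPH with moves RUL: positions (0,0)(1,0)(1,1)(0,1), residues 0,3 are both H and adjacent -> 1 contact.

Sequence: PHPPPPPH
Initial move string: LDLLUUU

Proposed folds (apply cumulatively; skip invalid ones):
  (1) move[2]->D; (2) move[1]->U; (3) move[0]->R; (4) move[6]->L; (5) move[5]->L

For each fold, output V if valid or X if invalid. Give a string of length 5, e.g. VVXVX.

Initial: LDLLUUU -> [(0, 0), (-1, 0), (-1, -1), (-2, -1), (-3, -1), (-3, 0), (-3, 1), (-3, 2)]
Fold 1: move[2]->D => LDDLUUU VALID
Fold 2: move[1]->U => LUDLUUU INVALID (collision), skipped
Fold 3: move[0]->R => RDDLUUU INVALID (collision), skipped
Fold 4: move[6]->L => LDDLUUL VALID
Fold 5: move[5]->L => LDDLULL VALID

Answer: VXXVV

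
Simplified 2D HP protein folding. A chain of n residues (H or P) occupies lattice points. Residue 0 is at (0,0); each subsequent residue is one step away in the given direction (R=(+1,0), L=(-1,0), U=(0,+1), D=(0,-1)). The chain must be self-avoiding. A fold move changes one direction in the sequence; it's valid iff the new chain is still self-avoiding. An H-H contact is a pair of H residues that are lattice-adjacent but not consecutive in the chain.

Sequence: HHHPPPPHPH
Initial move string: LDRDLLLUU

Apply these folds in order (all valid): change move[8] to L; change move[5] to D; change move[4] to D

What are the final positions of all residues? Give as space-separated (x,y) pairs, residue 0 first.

Answer: (0,0) (-1,0) (-1,-1) (0,-1) (0,-2) (0,-3) (0,-4) (-1,-4) (-1,-3) (-2,-3)

Derivation:
Initial moves: LDRDLLLUU
Fold: move[8]->L => LDRDLLLUL (positions: [(0, 0), (-1, 0), (-1, -1), (0, -1), (0, -2), (-1, -2), (-2, -2), (-3, -2), (-3, -1), (-4, -1)])
Fold: move[5]->D => LDRDLDLUL (positions: [(0, 0), (-1, 0), (-1, -1), (0, -1), (0, -2), (-1, -2), (-1, -3), (-2, -3), (-2, -2), (-3, -2)])
Fold: move[4]->D => LDRDDDLUL (positions: [(0, 0), (-1, 0), (-1, -1), (0, -1), (0, -2), (0, -3), (0, -4), (-1, -4), (-1, -3), (-2, -3)])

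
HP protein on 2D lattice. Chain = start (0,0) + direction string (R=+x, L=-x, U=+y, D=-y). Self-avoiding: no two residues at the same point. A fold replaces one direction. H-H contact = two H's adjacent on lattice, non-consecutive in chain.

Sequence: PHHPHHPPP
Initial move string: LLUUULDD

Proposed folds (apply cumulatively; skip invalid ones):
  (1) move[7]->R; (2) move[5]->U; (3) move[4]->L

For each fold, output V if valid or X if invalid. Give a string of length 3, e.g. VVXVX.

Initial: LLUUULDD -> [(0, 0), (-1, 0), (-2, 0), (-2, 1), (-2, 2), (-2, 3), (-3, 3), (-3, 2), (-3, 1)]
Fold 1: move[7]->R => LLUUULDR INVALID (collision), skipped
Fold 2: move[5]->U => LLUUUUDD INVALID (collision), skipped
Fold 3: move[4]->L => LLUULLDD VALID

Answer: XXV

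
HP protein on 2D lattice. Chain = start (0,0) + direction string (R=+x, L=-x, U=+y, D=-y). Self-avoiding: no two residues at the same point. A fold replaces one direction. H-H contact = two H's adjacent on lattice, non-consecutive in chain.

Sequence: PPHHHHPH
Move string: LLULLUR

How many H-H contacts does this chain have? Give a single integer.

Positions: [(0, 0), (-1, 0), (-2, 0), (-2, 1), (-3, 1), (-4, 1), (-4, 2), (-3, 2)]
H-H contact: residue 4 @(-3,1) - residue 7 @(-3, 2)

Answer: 1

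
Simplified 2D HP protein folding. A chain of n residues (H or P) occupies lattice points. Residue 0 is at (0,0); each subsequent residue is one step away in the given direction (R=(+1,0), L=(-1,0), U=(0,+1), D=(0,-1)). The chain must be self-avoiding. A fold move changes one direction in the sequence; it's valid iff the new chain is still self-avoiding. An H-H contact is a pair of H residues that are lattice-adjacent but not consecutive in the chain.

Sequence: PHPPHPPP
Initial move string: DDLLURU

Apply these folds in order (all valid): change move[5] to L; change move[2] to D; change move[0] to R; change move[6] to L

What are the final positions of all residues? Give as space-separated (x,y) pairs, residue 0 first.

Answer: (0,0) (1,0) (1,-1) (1,-2) (0,-2) (0,-1) (-1,-1) (-2,-1)

Derivation:
Initial moves: DDLLURU
Fold: move[5]->L => DDLLULU (positions: [(0, 0), (0, -1), (0, -2), (-1, -2), (-2, -2), (-2, -1), (-3, -1), (-3, 0)])
Fold: move[2]->D => DDDLULU (positions: [(0, 0), (0, -1), (0, -2), (0, -3), (-1, -3), (-1, -2), (-2, -2), (-2, -1)])
Fold: move[0]->R => RDDLULU (positions: [(0, 0), (1, 0), (1, -1), (1, -2), (0, -2), (0, -1), (-1, -1), (-1, 0)])
Fold: move[6]->L => RDDLULL (positions: [(0, 0), (1, 0), (1, -1), (1, -2), (0, -2), (0, -1), (-1, -1), (-2, -1)])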